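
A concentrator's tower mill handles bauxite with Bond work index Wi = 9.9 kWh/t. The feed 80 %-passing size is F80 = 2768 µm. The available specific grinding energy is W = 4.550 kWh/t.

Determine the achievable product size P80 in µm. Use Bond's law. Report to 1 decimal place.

W = 10·Wi·[P80^(−½) − F80^(−½)]
⇒ 1/√P80 = W/(10 Wi) + 1/√F80
  = 4.5500/(10·9.9) + 1/√2768 = 0.045960 + 0.019007 = 0.064967
P80 = (1/0.064967)² = 15.3925² = 236.93 µm

P80 = 236.9 µm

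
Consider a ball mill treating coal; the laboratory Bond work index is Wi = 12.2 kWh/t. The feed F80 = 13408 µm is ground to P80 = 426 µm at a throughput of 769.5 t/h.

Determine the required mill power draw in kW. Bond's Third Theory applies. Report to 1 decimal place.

P = 3737.7 kW

Bond:  W = 10 Wi (1/√P − 1/√F)
W = 10·12.2·(1/√426 − 1/√13408) = 10·12.2·(0.039814) = 4.8573 kWh/t
P_mill = W·ṁ = 4.8573·769.5 = 3737.7 kW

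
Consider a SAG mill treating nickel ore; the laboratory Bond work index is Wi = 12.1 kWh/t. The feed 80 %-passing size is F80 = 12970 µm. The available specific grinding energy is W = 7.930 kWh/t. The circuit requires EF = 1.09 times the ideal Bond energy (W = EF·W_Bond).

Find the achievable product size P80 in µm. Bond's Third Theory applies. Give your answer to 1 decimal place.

W = 10·Wi·(P80^(-½) − F80^(-½))
W_Bond = W / EF = 7.930 / 1.09 = 7.2752 kWh/t
P80^(−½) = W_Bond/(10 Wi) + F80^(−½)
  = 7.2752/(10·12.1) + 1/√12970 = 0.060126 + 0.008781 = 0.068907
P80 = (1/0.068907)² = 14.5124² = 210.61 µm

P80 = 210.6 µm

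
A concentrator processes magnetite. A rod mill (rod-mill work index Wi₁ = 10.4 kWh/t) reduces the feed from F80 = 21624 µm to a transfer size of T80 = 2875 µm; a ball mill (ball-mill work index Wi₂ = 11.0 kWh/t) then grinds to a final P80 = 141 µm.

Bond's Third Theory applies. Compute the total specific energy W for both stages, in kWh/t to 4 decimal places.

Bond: W = 10·Wi·(1/√P80 − 1/√F80)
Stage 1 (21624→2875 µm, Wi₁=10.4): W₁ = 10·10.4·(0.018650 − 0.006800) = 1.2324 kWh/t
Stage 2 (2875→141 µm, Wi₂=11.0): W₂ = 10·11.0·(0.084215 − 0.018650) = 7.2122 kWh/t
W = W₁ + W₂ = 1.2324 + 7.2122 = 8.4445 kWh/t

W = 8.4445 kWh/t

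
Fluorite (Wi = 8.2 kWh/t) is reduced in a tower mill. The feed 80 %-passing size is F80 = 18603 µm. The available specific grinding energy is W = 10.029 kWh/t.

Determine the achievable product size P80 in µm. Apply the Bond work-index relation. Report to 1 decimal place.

Bond:  W = 10 Wi (1/√P − 1/√F)
P80^-0.5 = F80^-0.5 + W/(10 Wi)
  = 10.0290/(10·8.2) + 1/√18603 = 0.122305 + 0.007332 = 0.129637
P80 = (1/0.129637)² = 7.7139² = 59.50 µm

P80 = 59.5 µm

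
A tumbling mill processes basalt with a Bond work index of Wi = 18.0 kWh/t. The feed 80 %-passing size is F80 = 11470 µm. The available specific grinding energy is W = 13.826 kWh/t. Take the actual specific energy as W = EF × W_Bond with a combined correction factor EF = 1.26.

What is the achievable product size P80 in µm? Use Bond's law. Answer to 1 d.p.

P80 = 202.4 µm

W = 10 Wi (P80^-0.5 − F80^-0.5)
W_Bond = W / EF = 13.826 / 1.26 = 10.9730 kWh/t
P80^-0.5 = F80^-0.5 + W_Bond/(10 Wi)
  = 10.9730/(10·18.0) + 1/√11470 = 0.060961 + 0.009337 = 0.070298
P80 = (1/0.070298)² = 14.2251² = 202.35 µm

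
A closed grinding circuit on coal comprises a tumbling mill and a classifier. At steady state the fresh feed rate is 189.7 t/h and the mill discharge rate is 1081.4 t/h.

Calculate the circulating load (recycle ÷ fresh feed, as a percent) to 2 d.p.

Steady state: M = F + R.
R = M − F = 1081.4 − 189.7 = 891.7 t/h
CL = 100·R/F = 100·891.7/189.7 = 470.06 %

CL = 470.06 %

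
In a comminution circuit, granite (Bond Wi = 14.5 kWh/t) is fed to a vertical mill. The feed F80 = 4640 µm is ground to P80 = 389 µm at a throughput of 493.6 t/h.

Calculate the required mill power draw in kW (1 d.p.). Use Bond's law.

Bond:  W = 10 Wi (1/√P − 1/√F)
W = 10·14.5·(1/√389 − 1/√4640) = 10·14.5·(0.036022) = 5.2231 kWh/t
P = W·T = 5.2231·493.6 = 2578.1 kW

P = 2578.1 kW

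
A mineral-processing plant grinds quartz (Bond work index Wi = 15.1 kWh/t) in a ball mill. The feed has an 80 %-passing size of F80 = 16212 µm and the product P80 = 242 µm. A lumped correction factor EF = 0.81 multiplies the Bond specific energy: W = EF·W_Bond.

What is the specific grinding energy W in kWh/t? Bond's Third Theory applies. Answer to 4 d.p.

W = 6.9018 kWh/t

W = 10 Wi (P80^-0.5 − F80^-0.5)
1/√242 = 0.064282;  1/√16212 = 0.007854
W = 10·15.1·(0.064282 − 0.007854) = 8.5207 kWh/t
With EF = 0.81: W = 8.5207·0.81 = 6.9018 kWh/t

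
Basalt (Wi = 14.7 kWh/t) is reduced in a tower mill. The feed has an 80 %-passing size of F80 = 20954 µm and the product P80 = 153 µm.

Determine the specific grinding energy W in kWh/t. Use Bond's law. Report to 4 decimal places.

W = 10·Wi·[P80^(−½) − F80^(−½)]
1/√153 = 0.080845;  1/√20954 = 0.006908
W = 10·14.7·(0.080845 − 0.006908) = 10.8687 kWh/t

W = 10.8687 kWh/t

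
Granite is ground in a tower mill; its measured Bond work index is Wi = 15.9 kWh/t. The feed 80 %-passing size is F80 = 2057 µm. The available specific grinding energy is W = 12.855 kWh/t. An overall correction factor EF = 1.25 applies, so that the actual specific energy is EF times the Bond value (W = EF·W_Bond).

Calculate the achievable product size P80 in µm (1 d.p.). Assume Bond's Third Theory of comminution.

P80 = 132.9 µm

W = 10 Wi (1/√P80 − 1/√F80)  [Bond]
W_Bond = W / EF = 12.855 / 1.25 = 10.2840 kWh/t
P80^(−½) = W_Bond/(10 Wi) + F80^(−½)
  = 10.2840/(10·15.9) + 1/√2057 = 0.064679 + 0.022049 = 0.086728
P80 = (1/0.086728)² = 11.5303² = 132.95 µm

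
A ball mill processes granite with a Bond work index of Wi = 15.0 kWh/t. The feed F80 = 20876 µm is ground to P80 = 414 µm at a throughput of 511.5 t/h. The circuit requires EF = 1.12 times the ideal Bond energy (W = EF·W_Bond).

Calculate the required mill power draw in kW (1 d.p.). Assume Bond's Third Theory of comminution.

P = 3628.6 kW

W = 10 Wi (1/√P80 − 1/√F80)  [Bond]
W = 10·15.0·(1/√414 − 1/√20876) = 10·15.0·(0.042226) = 6.3339 kWh/t
Corrected W = EF·W_Bond = 1.12·6.3339 = 7.0940 kWh/t
P = W·T = 7.0940·511.5 = 3628.6 kW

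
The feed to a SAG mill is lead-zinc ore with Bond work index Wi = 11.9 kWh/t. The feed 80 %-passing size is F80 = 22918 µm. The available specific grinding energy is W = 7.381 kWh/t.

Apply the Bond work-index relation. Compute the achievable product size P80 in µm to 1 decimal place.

W = 10 Wi (P80^-0.5 − F80^-0.5)
⇒ 1/√P80 = W/(10 Wi) + 1/√F80
  = 7.3810/(10·11.9) + 1/√22918 = 0.062025 + 0.006606 = 0.068631
P80 = (1/0.068631)² = 14.5707² = 212.31 µm

P80 = 212.3 µm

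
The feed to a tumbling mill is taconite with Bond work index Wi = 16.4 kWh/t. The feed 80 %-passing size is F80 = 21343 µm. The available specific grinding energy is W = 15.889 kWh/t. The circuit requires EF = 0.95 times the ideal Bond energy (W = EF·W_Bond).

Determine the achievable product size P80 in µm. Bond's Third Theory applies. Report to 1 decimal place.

P80 = 84.4 µm

W = 10 Wi / √P80 − 10 Wi / √F80
W_Bond = W / EF = 15.889 / 0.95 = 16.7253 kWh/t
⇒ 1/√P80 = W_Bond/(10 Wi) + 1/√F80
  = 16.7253/(10·16.4) + 1/√21343 = 0.101983 + 0.006845 = 0.108828
P80 = (1/0.108828)² = 9.1888² = 84.43 µm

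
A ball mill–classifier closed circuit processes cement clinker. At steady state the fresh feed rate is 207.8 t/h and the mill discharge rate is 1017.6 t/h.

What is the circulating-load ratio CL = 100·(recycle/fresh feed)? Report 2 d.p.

CL = 389.70 %

Mill node: discharge = fresh + recycle.
R = M − F = 1017.6 − 207.8 = 809.8 t/h
CL = 100·R/F = 100·809.8/207.8 = 389.70 %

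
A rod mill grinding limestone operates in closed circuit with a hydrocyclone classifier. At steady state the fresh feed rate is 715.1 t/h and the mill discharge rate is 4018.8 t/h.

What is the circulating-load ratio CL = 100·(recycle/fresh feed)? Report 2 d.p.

Steady state: M = F + R.
R = M − F = 4018.8 − 715.1 = 3303.7 t/h
CL = 100·R/F = 100·3303.7/715.1 = 461.99 %

CL = 461.99 %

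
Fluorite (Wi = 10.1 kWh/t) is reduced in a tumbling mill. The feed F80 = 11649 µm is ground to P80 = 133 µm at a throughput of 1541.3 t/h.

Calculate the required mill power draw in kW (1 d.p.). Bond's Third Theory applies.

W = 10·Wi·(P80^(-½) − F80^(-½))
W = 10·10.1·(1/√133 − 1/√11649) = 10·10.1·(0.077446) = 7.8220 kWh/t
Mill draw = 7.8220 × 1541.3 = 12056.1 kW

P = 12056.1 kW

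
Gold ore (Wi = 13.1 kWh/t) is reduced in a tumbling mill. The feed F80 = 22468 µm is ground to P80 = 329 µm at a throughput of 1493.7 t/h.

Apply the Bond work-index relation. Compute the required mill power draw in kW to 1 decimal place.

P = 9482.5 kW

W_Bond = 10·Wi·(1/√P₈₀ − 1/√F₈₀)
W = 10·13.1·(1/√329 − 1/√22468) = 10·13.1·(0.048460) = 6.3483 kWh/t
P_mill = W·ṁ = 6.3483·1493.7 = 9482.5 kW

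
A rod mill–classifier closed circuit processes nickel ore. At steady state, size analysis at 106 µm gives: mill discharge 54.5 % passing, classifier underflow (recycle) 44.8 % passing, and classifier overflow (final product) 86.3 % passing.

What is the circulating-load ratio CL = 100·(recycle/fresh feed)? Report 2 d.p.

Classifier node, passing 106 µm:
r = (o − d)/(d − u)
r = (86.3 − 54.5)/(54.5 − 44.8) = 31.8/9.7 = 3.2784
CL = 100·r = 327.84 %

CL = 327.84 %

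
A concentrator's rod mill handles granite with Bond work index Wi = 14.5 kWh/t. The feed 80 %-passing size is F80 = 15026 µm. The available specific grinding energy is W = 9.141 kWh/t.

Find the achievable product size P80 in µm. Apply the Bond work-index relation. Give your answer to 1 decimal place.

P80 = 197.3 µm

Bond:  W = 10 Wi (1/√P − 1/√F)
⇒ 1/√P80 = W/(10·Wi) + 1/√F80
  = 9.1410/(10·14.5) + 1/√15026 = 0.063041 + 0.008158 = 0.071199
P80 = (1/0.071199)² = 14.0451² = 197.26 µm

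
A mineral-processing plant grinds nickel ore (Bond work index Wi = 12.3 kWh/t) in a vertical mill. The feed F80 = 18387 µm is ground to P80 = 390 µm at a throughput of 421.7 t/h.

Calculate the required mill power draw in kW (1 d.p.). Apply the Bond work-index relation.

W = 10 Wi (1/√P80 − 1/√F80)  [Bond]
W = 10·12.3·(1/√390 − 1/√18387) = 10·12.3·(0.043262) = 5.3213 kWh/t
P = W·T = 5.3213·421.7 = 2244.0 kW

P = 2244.0 kW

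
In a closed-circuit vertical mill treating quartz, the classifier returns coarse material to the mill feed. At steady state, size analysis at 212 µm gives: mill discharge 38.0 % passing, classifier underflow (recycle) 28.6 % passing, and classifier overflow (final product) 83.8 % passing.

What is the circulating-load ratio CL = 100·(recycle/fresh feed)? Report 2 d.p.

CL = 487.23 %

Mass balance on the −212 µm fraction:
Fd + Rd = Ru + Fo ⇒ R/F = (o−d)/(d−u)
r = (83.8 − 38.0)/(38.0 − 28.6) = 45.8/9.4 = 4.8723
CL = 100·r = 487.23 %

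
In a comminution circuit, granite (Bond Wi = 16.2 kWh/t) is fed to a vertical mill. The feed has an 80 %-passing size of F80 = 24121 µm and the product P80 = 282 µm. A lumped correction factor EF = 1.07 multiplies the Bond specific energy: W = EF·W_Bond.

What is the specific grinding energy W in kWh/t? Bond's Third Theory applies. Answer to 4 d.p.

W = 9.2062 kWh/t

W = 10·Wi·[P80^(−½) − F80^(−½)]
1/√282 = 0.059549;  1/√24121 = 0.006439
W = 10·16.2·(0.059549 − 0.006439) = 8.6039 kWh/t
Corrected W = EF·W_Bond = 1.07·8.6039 = 9.2062 kWh/t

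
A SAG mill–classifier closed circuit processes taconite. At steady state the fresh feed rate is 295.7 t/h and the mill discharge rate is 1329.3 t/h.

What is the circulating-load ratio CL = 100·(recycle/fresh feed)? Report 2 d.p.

Mill node: discharge = fresh + recycle.
R = M − F = 1329.3 − 295.7 = 1033.6 t/h
CL = 100·R/F = 100·1033.6/295.7 = 349.54 %

CL = 349.54 %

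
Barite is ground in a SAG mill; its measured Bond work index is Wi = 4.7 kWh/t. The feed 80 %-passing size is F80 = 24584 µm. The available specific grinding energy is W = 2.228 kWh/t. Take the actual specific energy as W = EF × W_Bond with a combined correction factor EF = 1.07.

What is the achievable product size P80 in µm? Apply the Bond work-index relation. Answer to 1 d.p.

W = 10·Wi·(P80^(-½) − F80^(-½))
W_Bond = W / EF = 2.228 / 1.07 = 2.0822 kWh/t
⇒ 1/√P80 = W_Bond/(10 Wi) + 1/√F80
  = 2.0822/(10·4.7) + 1/√24584 = 0.044303 + 0.006378 = 0.050681
P80 = (1/0.050681)² = 19.7313² = 389.32 µm

P80 = 389.3 µm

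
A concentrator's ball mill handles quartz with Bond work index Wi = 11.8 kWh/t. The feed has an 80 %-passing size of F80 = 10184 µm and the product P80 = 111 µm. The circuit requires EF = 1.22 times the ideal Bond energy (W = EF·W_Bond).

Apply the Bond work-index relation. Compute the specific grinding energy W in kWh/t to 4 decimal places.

W = 12.2375 kWh/t

W = 10 Wi (P80^-0.5 − F80^-0.5)
1/√111 = 0.094916;  1/√10184 = 0.009909
W = 10·11.8·(0.094916 − 0.009909) = 10.0308 kWh/t
W_actual = 1.22 × 10.0308 = 12.2375 kWh/t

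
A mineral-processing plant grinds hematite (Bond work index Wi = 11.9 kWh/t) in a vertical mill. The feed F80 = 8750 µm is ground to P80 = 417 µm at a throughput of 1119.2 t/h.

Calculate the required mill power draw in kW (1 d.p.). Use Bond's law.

W = 10 Wi (1/√P80 − 1/√F80)  [Bond]
W = 10·11.9·(1/√417 − 1/√8750) = 10·11.9·(0.038280) = 4.5553 kWh/t
Power = W × throughput = 4.5553 kWh/t × 1119.2 t/h = 5098.3 kW

P = 5098.3 kW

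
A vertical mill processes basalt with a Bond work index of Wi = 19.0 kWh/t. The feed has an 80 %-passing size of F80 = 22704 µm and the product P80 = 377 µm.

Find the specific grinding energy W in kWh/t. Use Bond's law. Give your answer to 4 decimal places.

W = 8.5245 kWh/t

W = 10 Wi / √P80 − 10 Wi / √F80
1/√377 = 0.051503;  1/√22704 = 0.006637
W = 10·19.0·(0.051503 − 0.006637) = 8.5245 kWh/t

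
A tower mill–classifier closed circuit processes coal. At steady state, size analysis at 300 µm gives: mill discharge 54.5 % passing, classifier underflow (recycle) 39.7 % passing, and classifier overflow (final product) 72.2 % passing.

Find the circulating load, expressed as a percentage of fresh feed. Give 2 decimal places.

Mass balance on the −300 µm fraction:
(1+r)·d = r·u + o ⇒ r = (o−d)/(d−u)
r = (72.2 − 54.5)/(54.5 − 39.7) = 17.7/14.8 = 1.1959
CL = 100·r = 119.59 %

CL = 119.59 %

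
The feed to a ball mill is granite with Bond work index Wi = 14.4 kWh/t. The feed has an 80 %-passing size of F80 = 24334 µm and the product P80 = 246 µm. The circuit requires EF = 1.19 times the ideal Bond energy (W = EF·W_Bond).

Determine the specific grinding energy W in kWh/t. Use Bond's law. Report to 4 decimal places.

W = 9.8270 kWh/t

W_Bond = 10·Wi·(1/√P₈₀ − 1/√F₈₀)
1/√246 = 0.063758;  1/√24334 = 0.006411
W = 10·14.4·(0.063758 − 0.006411) = 8.2580 kWh/t
Apply correction: 8.2580 × 1.19 = 9.8270 kWh/t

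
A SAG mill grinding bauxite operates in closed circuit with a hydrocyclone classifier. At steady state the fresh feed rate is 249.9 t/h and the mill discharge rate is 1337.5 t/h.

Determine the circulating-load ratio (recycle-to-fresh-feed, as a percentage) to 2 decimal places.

Steady state: M = F + R.
R = M − F = 1337.5 − 249.9 = 1087.6 t/h
CL = 100·R/F = 100·1087.6/249.9 = 435.21 %

CL = 435.21 %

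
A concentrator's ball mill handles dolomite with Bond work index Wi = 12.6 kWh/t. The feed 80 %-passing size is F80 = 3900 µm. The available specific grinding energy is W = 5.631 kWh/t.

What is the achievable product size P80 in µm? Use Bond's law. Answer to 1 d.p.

P80 = 271.4 µm

W_Bond = 10·Wi·(1/√P₈₀ − 1/√F₈₀)
⇒ 1/√P80 = W/(10·Wi) + 1/√F80
  = 5.6310/(10·12.6) + 1/√3900 = 0.044690 + 0.016013 = 0.060703
P80 = (1/0.060703)² = 16.4736² = 271.38 µm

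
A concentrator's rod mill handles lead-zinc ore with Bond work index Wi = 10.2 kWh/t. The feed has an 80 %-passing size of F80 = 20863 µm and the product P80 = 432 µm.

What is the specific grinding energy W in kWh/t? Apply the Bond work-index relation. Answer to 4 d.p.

W = 10·Wi·(P80^(-½) − F80^(-½))
1/√432 = 0.048113;  1/√20863 = 0.006923
W = 10·10.2·(0.048113 − 0.006923) = 4.2013 kWh/t

W = 4.2013 kWh/t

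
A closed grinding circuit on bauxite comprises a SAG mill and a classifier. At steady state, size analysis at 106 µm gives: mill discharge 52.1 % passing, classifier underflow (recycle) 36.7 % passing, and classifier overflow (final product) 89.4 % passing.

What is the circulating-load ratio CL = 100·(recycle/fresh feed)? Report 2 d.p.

Balance %-passing 106 µm (r = R/F):
(1+r)d = ru + o → r = (o−d)/(d−u)
r = (89.4 − 52.1)/(52.1 − 36.7) = 37.3/15.4 = 2.4221
CL = 100·r = 242.21 %

CL = 242.21 %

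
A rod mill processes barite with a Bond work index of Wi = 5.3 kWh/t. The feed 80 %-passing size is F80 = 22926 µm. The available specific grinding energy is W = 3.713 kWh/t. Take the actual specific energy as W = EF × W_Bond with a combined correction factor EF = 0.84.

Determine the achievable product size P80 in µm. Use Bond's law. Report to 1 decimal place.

W_Bond = 10·Wi·(1/√P₈₀ − 1/√F₈₀)
W_Bond = W / EF = 3.713 / 0.84 = 4.4202 kWh/t
⇒ 1/√P80 = W_Bond/(10 Wi) + 1/√F80
  = 4.4202/(10·5.3) + 1/√22926 = 0.083401 + 0.006604 = 0.090005
P80 = (1/0.090005)² = 11.1105² = 123.44 µm

P80 = 123.4 µm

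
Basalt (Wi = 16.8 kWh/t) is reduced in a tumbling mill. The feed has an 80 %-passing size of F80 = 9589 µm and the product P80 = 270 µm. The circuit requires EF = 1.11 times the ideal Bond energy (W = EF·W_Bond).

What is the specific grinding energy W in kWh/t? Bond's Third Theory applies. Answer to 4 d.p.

W = 9.4445 kWh/t

W = 10 Wi (P80^-0.5 − F80^-0.5)
1/√270 = 0.060858;  1/√9589 = 0.010212
W = 10·16.8·(0.060858 − 0.010212) = 8.5085 kWh/t
Apply correction: 8.5085 × 1.11 = 9.4445 kWh/t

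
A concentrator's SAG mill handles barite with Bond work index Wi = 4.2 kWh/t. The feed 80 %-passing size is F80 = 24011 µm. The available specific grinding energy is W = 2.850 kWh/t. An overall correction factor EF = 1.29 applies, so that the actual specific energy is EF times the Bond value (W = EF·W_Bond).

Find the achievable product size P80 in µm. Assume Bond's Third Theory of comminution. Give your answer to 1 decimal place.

P80 = 286.7 µm

W = 10 Wi (P80^-0.5 − F80^-0.5)
W_Bond = W / EF = 2.850 / 1.29 = 2.2093 kWh/t
⇒ 1/√P80 = W_Bond/(10 Wi) + 1/√F80
  = 2.2093/(10·4.2) + 1/√24011 = 0.052602 + 0.006453 = 0.059056
P80 = (1/0.059056)² = 16.9331² = 286.73 µm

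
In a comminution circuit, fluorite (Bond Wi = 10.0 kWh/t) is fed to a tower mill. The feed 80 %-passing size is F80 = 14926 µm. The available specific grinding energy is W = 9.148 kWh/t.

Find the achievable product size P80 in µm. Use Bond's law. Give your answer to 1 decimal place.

P80 = 100.7 µm

W_Bond = 10·Wi·(1/√P₈₀ − 1/√F₈₀)
P80^(−½) = W/(10 Wi) + F80^(−½)
  = 9.1480/(10·10.0) + 1/√14926 = 0.091480 + 0.008185 = 0.099665
P80 = (1/0.099665)² = 10.0336² = 100.67 µm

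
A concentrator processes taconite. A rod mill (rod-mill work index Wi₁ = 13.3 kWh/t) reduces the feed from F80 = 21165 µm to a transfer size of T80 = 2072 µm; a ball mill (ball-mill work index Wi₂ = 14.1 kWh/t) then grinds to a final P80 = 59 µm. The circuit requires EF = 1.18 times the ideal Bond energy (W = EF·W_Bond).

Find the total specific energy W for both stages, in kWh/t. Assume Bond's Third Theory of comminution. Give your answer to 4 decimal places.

W = 20.3747 kWh/t

Bond: W = 10·Wi·(1/√P80 − 1/√F80)
Stage 1 (21165→2072 µm, Wi₁=13.3): W₁ = 10·13.3·(0.021969 − 0.006874) = 2.0076 kWh/t
Stage 2 (2072→59 µm, Wi₂=14.1): W₂ = 10·14.1·(0.130189 − 0.021969) = 15.2590 kWh/t
W = W₁ + W₂ = 2.0076 + 15.2590 = 17.2667 kWh/t
Apply correction: 17.2667 × 1.18 = 20.3747 kWh/t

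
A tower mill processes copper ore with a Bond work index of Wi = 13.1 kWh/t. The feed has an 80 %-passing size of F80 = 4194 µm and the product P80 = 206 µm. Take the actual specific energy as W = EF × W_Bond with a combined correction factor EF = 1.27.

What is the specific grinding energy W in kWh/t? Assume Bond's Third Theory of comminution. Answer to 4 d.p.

W = 10 Wi (P80^-0.5 − F80^-0.5)
1/√206 = 0.069673;  1/√4194 = 0.015441
W = 10·13.1·(0.069673 − 0.015441) = 7.1044 kWh/t
With EF = 1.27: W = 7.1044·1.27 = 9.0226 kWh/t

W = 9.0226 kWh/t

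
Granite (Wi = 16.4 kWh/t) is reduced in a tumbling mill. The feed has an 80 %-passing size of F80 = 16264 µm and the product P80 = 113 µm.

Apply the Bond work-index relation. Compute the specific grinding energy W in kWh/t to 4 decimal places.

Bond:  W = 10 Wi (1/√P − 1/√F)
1/√113 = 0.094072;  1/√16264 = 0.007841
W = 10·16.4·(0.094072 − 0.007841) = 14.1419 kWh/t

W = 14.1419 kWh/t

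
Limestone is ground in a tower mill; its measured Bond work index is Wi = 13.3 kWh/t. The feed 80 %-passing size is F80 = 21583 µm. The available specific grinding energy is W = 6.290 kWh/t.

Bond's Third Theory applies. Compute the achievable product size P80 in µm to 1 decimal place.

P80 = 341.7 µm

W_Bond = 10·Wi·(1/√P₈₀ − 1/√F₈₀)
⇒ 1/√P80 = W/(10·Wi) + 1/√F80
  = 6.2900/(10·13.3) + 1/√21583 = 0.047293 + 0.006807 = 0.054100
P80 = (1/0.054100)² = 18.4843² = 341.67 µm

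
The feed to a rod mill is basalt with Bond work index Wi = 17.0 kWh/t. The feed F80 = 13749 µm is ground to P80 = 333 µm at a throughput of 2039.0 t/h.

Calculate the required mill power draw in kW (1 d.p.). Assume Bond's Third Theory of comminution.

W = 10·Wi·[P80^(−½) − F80^(−½)]
W = 10·17.0·(1/√333 − 1/√13749) = 10·17.0·(0.046271) = 7.8661 kWh/t
Power = W × throughput = 7.8661 kWh/t × 2039.0 t/h = 16039.0 kW

P = 16039.0 kW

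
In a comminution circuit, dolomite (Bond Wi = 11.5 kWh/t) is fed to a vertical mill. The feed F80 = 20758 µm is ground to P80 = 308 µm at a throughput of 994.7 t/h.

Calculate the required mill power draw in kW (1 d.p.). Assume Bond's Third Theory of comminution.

P = 5724.0 kW

W = 10 Wi (1/√P80 − 1/√F80)  [Bond]
W = 10·11.5·(1/√308 − 1/√20758) = 10·11.5·(0.050040) = 5.7545 kWh/t
P = W·T = 5.7545·994.7 = 5724.0 kW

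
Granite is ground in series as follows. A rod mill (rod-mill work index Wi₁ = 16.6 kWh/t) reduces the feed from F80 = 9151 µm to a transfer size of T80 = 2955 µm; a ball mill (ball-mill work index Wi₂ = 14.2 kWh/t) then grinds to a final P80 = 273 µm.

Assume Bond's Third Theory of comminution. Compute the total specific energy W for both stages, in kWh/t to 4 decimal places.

W = 10 Wi / √P80 − 10 Wi / √F80
Stage 1 (9151→2955 µm, Wi₁=16.6): W₁ = 10·16.6·(0.018396 − 0.010454) = 1.3184 kWh/t
Stage 2 (2955→273 µm, Wi₂=14.2): W₂ = 10·14.2·(0.060523 − 0.018396) = 5.9820 kWh/t
W = W₁ + W₂ = 1.3184 + 5.9820 = 7.3004 kWh/t

W = 7.3004 kWh/t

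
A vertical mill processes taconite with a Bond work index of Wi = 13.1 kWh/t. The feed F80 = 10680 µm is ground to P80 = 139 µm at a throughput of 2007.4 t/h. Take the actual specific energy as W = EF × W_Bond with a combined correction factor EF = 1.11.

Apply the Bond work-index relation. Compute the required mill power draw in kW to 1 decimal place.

P = 21933.8 kW

W = 10 Wi / √P80 − 10 Wi / √F80
W = 10·13.1·(1/√139 − 1/√10680) = 10·13.1·(0.075142) = 9.8437 kWh/t
Apply correction: 9.8437 × 1.11 = 10.9265 kWh/t
P_mill = W·ṁ = 10.9265·2007.4 = 21933.8 kW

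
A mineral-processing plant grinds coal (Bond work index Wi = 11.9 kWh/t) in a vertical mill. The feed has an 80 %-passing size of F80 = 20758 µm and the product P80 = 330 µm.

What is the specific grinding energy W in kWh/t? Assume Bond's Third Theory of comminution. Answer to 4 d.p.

Bond:  W = 10 Wi (1/√P − 1/√F)
1/√330 = 0.055048;  1/√20758 = 0.006941
W = 10·11.9·(0.055048 − 0.006941) = 5.7248 kWh/t

W = 5.7248 kWh/t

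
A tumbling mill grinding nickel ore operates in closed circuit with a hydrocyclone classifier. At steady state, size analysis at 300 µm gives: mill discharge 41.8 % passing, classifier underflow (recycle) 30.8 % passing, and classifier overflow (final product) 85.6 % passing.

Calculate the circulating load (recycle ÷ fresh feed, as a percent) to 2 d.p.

Two-product formula at 300 µm:
Fd + Rd = Ru + Fo ⇒ R/F = (o−d)/(d−u)
r = (85.6 − 41.8)/(41.8 − 30.8) = 43.8/11.0 = 3.9818
CL = 100·r = 398.18 %

CL = 398.18 %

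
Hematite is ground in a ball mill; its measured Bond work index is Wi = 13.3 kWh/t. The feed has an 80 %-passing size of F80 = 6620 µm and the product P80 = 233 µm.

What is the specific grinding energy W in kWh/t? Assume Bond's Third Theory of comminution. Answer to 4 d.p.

W_Bond = 10·Wi·(1/√P₈₀ − 1/√F₈₀)
1/√233 = 0.065512;  1/√6620 = 0.012291
W = 10·13.3·(0.065512 − 0.012291) = 7.0785 kWh/t

W = 7.0785 kWh/t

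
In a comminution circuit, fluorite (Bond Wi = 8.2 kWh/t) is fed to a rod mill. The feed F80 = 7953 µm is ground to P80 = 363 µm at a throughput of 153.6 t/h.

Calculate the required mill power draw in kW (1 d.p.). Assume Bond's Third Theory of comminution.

W = 10·Wi·(P80^(-½) − F80^(-½))
W = 10·8.2·(1/√363 − 1/√7953) = 10·8.2·(0.041273) = 3.3844 kWh/t
P = W·T = 3.3844·153.6 = 519.8 kW

P = 519.8 kW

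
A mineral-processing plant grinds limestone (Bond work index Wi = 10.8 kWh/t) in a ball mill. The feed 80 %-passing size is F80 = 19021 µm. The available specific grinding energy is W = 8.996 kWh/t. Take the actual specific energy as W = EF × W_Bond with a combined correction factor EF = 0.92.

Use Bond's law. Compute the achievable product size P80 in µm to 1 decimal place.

W = 10 Wi (P80^-0.5 − F80^-0.5)
W_Bond = W / EF = 8.996 / 0.92 = 9.7783 kWh/t
P80^(−½) = W_Bond/(10 Wi) + F80^(−½)
  = 9.7783/(10·10.8) + 1/√19021 = 0.090539 + 0.007251 = 0.097790
P80 = (1/0.097790)² = 10.2260² = 104.57 µm

P80 = 104.6 µm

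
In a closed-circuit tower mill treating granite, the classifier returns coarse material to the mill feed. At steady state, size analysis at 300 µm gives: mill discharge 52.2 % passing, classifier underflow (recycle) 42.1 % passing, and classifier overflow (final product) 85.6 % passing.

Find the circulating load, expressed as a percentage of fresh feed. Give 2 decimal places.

Two-product formula at 300 µm:
d + r·d = r·u + o → r(d−u) = o−d
r = (85.6 − 52.2)/(52.2 − 42.1) = 33.4/10.1 = 3.3069
CL = 100·r = 330.69 %

CL = 330.69 %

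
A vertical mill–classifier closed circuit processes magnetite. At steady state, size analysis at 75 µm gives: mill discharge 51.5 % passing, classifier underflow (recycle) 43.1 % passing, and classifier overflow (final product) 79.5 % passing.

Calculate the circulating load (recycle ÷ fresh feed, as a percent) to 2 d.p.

CL = 333.33 %

Balance %-passing 75 µm (r = R/F):
Fd + Rd = Ru + Fo ⇒ R/F = (o−d)/(d−u)
r = (79.5 − 51.5)/(51.5 − 43.1) = 28.0/8.4 = 3.3333
CL = 100·r = 333.33 %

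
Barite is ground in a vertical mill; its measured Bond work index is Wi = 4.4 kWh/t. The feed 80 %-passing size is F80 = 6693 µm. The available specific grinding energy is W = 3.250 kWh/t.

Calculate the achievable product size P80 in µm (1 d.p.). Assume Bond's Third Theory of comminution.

W = 10·Wi·[P80^(−½) − F80^(−½)]
⇒ 1/√P80 = W/(10·Wi) + 1/√F80
  = 3.2500/(10·4.4) + 1/√6693 = 0.073864 + 0.012223 = 0.086087
P80 = (1/0.086087)² = 11.6162² = 134.94 µm

P80 = 134.9 µm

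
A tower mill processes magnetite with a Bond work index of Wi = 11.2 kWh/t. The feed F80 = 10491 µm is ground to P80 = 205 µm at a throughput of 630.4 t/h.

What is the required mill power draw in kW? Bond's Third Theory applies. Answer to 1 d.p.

P = 4241.9 kW

W = 10 Wi / √P80 − 10 Wi / √F80
W = 10·11.2·(1/√205 − 1/√10491) = 10·11.2·(0.060080) = 6.7289 kWh/t
Mill draw = 6.7289 × 630.4 = 4241.9 kW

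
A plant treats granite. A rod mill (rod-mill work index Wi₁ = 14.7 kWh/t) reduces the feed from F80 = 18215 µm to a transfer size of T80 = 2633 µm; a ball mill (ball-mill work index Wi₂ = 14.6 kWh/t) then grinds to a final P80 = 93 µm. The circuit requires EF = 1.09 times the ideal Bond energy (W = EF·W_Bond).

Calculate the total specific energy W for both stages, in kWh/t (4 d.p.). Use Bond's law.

W = 15.3361 kWh/t

W_Bond = 10·Wi·(1/√P₈₀ − 1/√F₈₀)
Stage 1 (18215→2633 µm, Wi₁=14.7): W₁ = 10·14.7·(0.019488 − 0.007409) = 1.7756 kWh/t
Stage 2 (2633→93 µm, Wi₂=14.6): W₂ = 10·14.6·(0.103695 − 0.019488) = 12.2942 kWh/t
W = W₁ + W₂ = 1.7756 + 12.2942 = 14.0698 kWh/t
Corrected W = EF·W_Bond = 1.09·14.0698 = 15.3361 kWh/t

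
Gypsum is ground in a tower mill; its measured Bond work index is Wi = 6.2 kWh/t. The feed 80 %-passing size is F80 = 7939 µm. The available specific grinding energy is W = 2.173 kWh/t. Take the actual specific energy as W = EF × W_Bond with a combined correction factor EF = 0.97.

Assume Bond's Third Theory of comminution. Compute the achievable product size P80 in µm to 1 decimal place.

Bond: W = 10·Wi·(1/√P80 − 1/√F80)
W_Bond = W / EF = 2.173 / 0.97 = 2.2402 kWh/t
⇒ 1/√P80 = W_Bond/(10·Wi) + 1/√F80
  = 2.2402/(10·6.2) + 1/√7939 = 0.036132 + 0.011223 = 0.047356
P80 = (1/0.047356)² = 21.1168² = 445.92 µm

P80 = 445.9 µm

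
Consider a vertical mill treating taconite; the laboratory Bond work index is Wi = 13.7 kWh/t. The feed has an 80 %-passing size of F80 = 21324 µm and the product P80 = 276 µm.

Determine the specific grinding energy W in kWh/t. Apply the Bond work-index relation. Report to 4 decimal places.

W = 10·Wi·[P80^(−½) − F80^(−½)]
1/√276 = 0.060193;  1/√21324 = 0.006848
W = 10·13.7·(0.060193 − 0.006848) = 7.3083 kWh/t

W = 7.3083 kWh/t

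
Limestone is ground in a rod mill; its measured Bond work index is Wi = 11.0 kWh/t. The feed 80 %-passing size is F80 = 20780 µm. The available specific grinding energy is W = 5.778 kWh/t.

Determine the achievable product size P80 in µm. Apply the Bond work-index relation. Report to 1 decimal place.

P80 = 282.8 µm

W_Bond = 10·Wi·(1/√P₈₀ − 1/√F₈₀)
⇒ 1/√P80 = W/(10·Wi) + 1/√F80
  = 5.7780/(10·11.0) + 1/√20780 = 0.052527 + 0.006937 = 0.059464
P80 = (1/0.059464)² = 16.8168² = 282.80 µm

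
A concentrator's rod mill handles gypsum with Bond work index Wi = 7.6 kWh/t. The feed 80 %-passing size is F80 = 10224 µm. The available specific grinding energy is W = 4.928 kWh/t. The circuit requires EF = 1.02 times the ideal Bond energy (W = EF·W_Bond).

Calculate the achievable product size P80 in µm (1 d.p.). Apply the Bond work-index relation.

W = 10·Wi·(P80^(-½) − F80^(-½))
W_Bond = W / EF = 4.928 / 1.02 = 4.8314 kWh/t
P80^-0.5 = F80^-0.5 + W_Bond/(10 Wi)
  = 4.8314/(10·7.6) + 1/√10224 = 0.063571 + 0.009890 = 0.073461
P80 = (1/0.073461)² = 13.6128² = 185.31 µm

P80 = 185.3 µm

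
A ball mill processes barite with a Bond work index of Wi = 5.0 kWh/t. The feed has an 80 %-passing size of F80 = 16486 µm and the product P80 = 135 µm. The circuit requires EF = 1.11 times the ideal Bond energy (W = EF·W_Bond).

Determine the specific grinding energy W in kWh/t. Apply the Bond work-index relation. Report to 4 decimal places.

W = 4.3444 kWh/t

W_Bond = 10·Wi·(1/√P₈₀ − 1/√F₈₀)
1/√135 = 0.086066;  1/√16486 = 0.007788
W = 10·5.0·(0.086066 − 0.007788) = 3.9139 kWh/t
Corrected W = EF·W_Bond = 1.11·3.9139 = 4.3444 kWh/t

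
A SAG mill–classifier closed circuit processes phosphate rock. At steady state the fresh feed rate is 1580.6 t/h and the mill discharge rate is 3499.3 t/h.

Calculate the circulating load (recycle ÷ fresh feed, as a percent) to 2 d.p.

CL = 121.39 %

M = F + R at steady state, so:
R = M − F = 3499.3 − 1580.6 = 1918.7 t/h
CL = 100·R/F = 100·1918.7/1580.6 = 121.39 %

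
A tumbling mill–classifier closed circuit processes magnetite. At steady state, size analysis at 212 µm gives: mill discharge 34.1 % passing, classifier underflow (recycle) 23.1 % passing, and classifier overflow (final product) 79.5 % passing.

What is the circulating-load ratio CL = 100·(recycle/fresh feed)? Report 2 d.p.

CL = 412.73 %

Balance %-passing 212 µm (r = R/F):
(1+r)·d = r·u + o ⇒ r = (o−d)/(d−u)
r = (79.5 − 34.1)/(34.1 − 23.1) = 45.4/11.0 = 4.1273
CL = 100·r = 412.73 %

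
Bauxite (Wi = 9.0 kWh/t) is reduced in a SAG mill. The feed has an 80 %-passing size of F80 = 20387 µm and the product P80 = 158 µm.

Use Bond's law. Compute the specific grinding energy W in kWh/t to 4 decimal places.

W = 10·Wi·[P80^(−½) − F80^(−½)]
1/√158 = 0.079556;  1/√20387 = 0.007004
W = 10·9.0·(0.079556 − 0.007004) = 6.5297 kWh/t

W = 6.5297 kWh/t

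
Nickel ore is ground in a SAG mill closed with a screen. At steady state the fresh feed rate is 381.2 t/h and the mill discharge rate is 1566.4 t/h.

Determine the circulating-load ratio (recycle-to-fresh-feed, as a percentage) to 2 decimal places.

Mill node: discharge = fresh + recycle.
R = M − F = 1566.4 − 381.2 = 1185.2 t/h
CL = 100·R/F = 100·1185.2/381.2 = 310.91 %

CL = 310.91 %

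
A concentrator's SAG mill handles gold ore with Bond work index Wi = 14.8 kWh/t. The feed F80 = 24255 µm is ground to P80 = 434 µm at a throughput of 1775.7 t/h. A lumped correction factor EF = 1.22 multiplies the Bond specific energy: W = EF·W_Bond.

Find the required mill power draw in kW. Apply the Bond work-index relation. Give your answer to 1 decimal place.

P = 13331.6 kW

Bond: W = 10·Wi·(1/√P80 − 1/√F80)
W = 10·14.8·(1/√434 − 1/√24255) = 10·14.8·(0.041581) = 6.1539 kWh/t
Apply correction: 6.1539 × 1.22 = 7.5078 kWh/t
P_mill = W·ṁ = 7.5078·1775.7 = 13331.6 kW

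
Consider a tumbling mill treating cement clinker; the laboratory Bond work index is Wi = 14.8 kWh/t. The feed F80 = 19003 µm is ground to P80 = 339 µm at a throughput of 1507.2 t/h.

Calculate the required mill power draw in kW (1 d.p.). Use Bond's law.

W = 10·Wi·[P80^(−½) − F80^(−½)]
W = 10·14.8·(1/√339 − 1/√19003) = 10·14.8·(0.047058) = 6.9646 kWh/t
P_mill = W·ṁ = 6.9646·1507.2 = 10497.1 kW

P = 10497.1 kW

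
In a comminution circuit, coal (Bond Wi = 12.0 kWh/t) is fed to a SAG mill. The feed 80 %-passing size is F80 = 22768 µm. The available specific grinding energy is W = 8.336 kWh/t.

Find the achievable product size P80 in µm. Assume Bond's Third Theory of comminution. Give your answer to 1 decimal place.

P80 = 172.7 µm

W = 10·Wi·(P80^(-½) − F80^(-½))
⇒ 1/√P80 = W/(10 Wi) + 1/√F80
  = 8.3360/(10·12.0) + 1/√22768 = 0.069467 + 0.006627 = 0.076094
P80 = (1/0.076094)² = 13.1416² = 172.70 µm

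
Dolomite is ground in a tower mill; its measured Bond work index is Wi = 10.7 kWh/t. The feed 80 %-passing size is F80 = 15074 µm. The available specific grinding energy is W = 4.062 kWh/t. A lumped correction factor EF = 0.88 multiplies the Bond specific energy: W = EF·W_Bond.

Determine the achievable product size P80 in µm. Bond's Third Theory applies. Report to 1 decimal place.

P80 = 380.2 µm

W = 10 Wi / √P80 − 10 Wi / √F80
W_Bond = W / EF = 4.062 / 0.88 = 4.6159 kWh/t
⇒ 1/√P80 = W_Bond/(10 Wi) + 1/√F80
  = 4.6159/(10·10.7) + 1/√15074 = 0.043139 + 0.008145 = 0.051284
P80 = (1/0.051284)² = 19.4992² = 380.22 µm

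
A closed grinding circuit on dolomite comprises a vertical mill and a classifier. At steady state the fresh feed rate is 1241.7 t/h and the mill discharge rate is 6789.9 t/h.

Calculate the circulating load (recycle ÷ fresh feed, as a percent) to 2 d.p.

Discharge = new feed + return, hence
R = M − F = 6789.9 − 1241.7 = 5548.2 t/h
CL = 100·R/F = 100·5548.2/1241.7 = 446.82 %

CL = 446.82 %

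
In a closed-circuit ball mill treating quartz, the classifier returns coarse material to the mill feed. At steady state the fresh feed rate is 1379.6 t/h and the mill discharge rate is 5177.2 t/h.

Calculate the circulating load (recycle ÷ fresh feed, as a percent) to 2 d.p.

CL = 275.27 %

M = F + R at steady state, so:
R = M − F = 5177.2 − 1379.6 = 3797.6 t/h
CL = 100·R/F = 100·3797.6/1379.6 = 275.27 %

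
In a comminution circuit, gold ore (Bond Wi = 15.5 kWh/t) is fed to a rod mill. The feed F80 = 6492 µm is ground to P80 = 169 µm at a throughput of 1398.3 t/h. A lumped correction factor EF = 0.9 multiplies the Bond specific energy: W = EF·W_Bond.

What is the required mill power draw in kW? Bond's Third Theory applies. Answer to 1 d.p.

Bond: W = 10·Wi·(1/√P80 − 1/√F80)
W = 10·15.5·(1/√169 − 1/√6492) = 10·15.5·(0.064512) = 9.9994 kWh/t
Corrected W = EF·W_Bond = 0.9·9.9994 = 8.9994 kWh/t
P_mill = W·ṁ = 8.9994·1398.3 = 12583.9 kW

P = 12583.9 kW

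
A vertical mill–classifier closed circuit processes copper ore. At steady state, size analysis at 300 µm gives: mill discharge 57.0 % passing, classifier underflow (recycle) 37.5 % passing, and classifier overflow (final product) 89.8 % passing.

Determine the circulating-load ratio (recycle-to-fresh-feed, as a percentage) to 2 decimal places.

CL = 168.21 %

Balance %-passing 300 µm (r = R/F):
r = (o − d)/(d − u)
r = (89.8 − 57.0)/(57.0 − 37.5) = 32.8/19.5 = 1.6821
CL = 100·r = 168.21 %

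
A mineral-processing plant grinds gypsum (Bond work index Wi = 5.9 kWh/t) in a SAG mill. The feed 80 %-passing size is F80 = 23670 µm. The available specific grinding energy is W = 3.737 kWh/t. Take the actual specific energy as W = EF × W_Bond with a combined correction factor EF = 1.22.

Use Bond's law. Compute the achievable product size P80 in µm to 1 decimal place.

W = 10 Wi (1/√P80 − 1/√F80)  [Bond]
W_Bond = W / EF = 3.737 / 1.22 = 3.0631 kWh/t
P80^(−½) = W_Bond/(10 Wi) + F80^(−½)
  = 3.0631/(10·5.9) + 1/√23670 = 0.051917 + 0.006500 = 0.058417
P80 = (1/0.058417)² = 17.1183² = 293.04 µm

P80 = 293.0 µm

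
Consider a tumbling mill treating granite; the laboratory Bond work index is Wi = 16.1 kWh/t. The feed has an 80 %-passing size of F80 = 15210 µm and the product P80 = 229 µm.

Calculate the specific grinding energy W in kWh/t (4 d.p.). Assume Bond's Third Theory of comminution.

W = 9.3337 kWh/t

W = 10 Wi / √P80 − 10 Wi / √F80
1/√229 = 0.066082;  1/√15210 = 0.008108
W = 10·16.1·(0.066082 − 0.008108) = 9.3337 kWh/t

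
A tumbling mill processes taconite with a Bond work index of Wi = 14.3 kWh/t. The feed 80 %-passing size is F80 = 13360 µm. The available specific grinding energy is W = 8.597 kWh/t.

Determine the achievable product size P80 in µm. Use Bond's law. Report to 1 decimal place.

W = 10·Wi·[P80^(−½) − F80^(−½)]
⇒ 1/√P80 = W/(10·Wi) + 1/√F80
  = 8.5970/(10·14.3) + 1/√13360 = 0.060119 + 0.008652 = 0.068770
P80 = (1/0.068770)² = 14.5411² = 211.44 µm

P80 = 211.4 µm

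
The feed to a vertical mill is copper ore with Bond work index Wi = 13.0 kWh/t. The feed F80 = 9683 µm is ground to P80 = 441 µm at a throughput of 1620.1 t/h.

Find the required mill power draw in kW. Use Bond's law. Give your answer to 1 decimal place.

P = 7888.9 kW

W = 10 Wi (1/√P80 − 1/√F80)  [Bond]
W = 10·13.0·(1/√441 − 1/√9683) = 10·13.0·(0.037457) = 4.8694 kWh/t
Power = W × throughput = 4.8694 kWh/t × 1620.1 t/h = 7888.9 kW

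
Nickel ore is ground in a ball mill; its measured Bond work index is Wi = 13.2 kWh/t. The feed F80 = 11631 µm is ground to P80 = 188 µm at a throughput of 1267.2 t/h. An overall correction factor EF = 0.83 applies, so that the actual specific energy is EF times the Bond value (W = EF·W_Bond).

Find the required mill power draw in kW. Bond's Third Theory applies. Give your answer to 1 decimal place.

P = 8838.2 kW

Bond: W = 10·Wi·(1/√P80 − 1/√F80)
W = 10·13.2·(1/√188 − 1/√11631) = 10·13.2·(0.063660) = 8.4031 kWh/t
Apply correction: 8.4031 × 0.83 = 6.9746 kWh/t
Mill draw = 6.9746 × 1267.2 = 8838.2 kW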